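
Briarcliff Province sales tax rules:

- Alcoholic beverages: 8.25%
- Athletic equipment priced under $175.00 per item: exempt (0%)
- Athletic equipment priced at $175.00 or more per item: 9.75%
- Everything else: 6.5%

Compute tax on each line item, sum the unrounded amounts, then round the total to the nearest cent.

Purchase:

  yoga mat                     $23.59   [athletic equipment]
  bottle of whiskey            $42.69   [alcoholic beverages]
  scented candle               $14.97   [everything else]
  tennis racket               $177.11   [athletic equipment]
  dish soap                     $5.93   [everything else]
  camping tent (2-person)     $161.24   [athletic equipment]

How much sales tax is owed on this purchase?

Yoga mat $23.59: athletic equipment, under $175.00 → 0% → $0.00
Bottle of whiskey $42.69: alcoholic beverages → 8.25% → $3.521925
Scented candle $14.97: everything else → 6.5% → $0.97305
Tennis racket $177.11: athletic equipment, $175.00 or more → 9.75% → $17.268225
Dish soap $5.93: everything else → 6.5% → $0.38545
Camping tent (2-person) $161.24: athletic equipment, under $175.00 → 0% → $0.00
Unrounded tax sum = $22.14865 → $22.15

$22.15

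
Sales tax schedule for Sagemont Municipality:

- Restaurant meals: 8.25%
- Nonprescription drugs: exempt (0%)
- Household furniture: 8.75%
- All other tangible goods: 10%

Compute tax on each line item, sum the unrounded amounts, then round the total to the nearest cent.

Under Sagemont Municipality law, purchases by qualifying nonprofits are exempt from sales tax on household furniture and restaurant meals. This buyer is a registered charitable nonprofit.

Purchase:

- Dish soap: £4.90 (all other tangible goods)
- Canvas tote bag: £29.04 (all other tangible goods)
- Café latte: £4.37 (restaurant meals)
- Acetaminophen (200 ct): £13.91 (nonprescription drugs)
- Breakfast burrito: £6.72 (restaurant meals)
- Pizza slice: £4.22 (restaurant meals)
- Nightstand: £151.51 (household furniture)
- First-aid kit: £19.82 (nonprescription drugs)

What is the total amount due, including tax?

£237.88

Dish soap £4.90: all other tangible goods → 10% → £0.49
Canvas tote bag £29.04: all other tangible goods → 10% → £2.904
Café latte £4.37: restaurant meals, buyer-exempt → 0% → £0.00
Acetaminophen (200 ct) £13.91: nonprescription drugs → 0% → £0.00
Breakfast burrito £6.72: restaurant meals, buyer-exempt → 0% → £0.00
Pizza slice £4.22: restaurant meals, buyer-exempt → 0% → £0.00
Nightstand £151.51: household furniture, buyer-exempt → 0% → £0.00
First-aid kit £19.82: nonprescription drugs → 0% → £0.00
Subtotal = £234.49; unrounded tax = £3.394 → £3.39; total due = £237.88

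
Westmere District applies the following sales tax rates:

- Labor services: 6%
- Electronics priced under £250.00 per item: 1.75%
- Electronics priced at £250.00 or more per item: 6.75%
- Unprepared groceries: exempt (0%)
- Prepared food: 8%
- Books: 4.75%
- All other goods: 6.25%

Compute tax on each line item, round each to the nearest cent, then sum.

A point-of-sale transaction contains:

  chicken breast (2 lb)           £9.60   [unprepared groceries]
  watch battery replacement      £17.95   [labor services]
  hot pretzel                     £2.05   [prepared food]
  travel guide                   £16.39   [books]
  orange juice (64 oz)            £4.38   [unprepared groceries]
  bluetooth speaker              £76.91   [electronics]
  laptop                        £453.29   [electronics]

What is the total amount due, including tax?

£614.54

Chicken breast (2 lb) £9.60: unprepared groceries → 0% → £0.00
Watch battery replacement £17.95: labor services → 6% → £1.08
Hot pretzel £2.05: prepared food → 8% → £0.16
Travel guide £16.39: books → 4.75% → £0.78
Orange juice (64 oz) £4.38: unprepared groceries → 0% → £0.00
Bluetooth speaker £76.91: electronics, under £250.00 → 1.75% → £1.35
Laptop £453.29: electronics, £250.00 or more → 6.75% → £30.60
Subtotal = £580.57; tax = £33.97; total due = £614.54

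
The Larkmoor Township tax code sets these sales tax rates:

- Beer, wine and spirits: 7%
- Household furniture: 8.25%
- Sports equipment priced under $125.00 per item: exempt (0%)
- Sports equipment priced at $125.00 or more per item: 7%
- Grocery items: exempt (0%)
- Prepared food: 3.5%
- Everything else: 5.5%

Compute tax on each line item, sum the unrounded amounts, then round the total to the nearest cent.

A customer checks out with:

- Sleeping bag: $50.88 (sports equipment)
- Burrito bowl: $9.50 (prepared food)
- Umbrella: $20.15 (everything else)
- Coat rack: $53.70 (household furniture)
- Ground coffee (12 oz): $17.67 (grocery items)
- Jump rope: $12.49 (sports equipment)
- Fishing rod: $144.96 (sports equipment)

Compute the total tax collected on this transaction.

$16.02

Sleeping bag $50.88: sports equipment, under $125.00 → 0% → $0.00
Burrito bowl $9.50: prepared food → 3.5% → $0.3325
Umbrella $20.15: everything else → 5.5% → $1.10825
Coat rack $53.70: household furniture → 8.25% → $4.43025
Ground coffee (12 oz) $17.67: grocery items → 0% → $0.00
Jump rope $12.49: sports equipment, under $125.00 → 0% → $0.00
Fishing rod $144.96: sports equipment, $125.00 or more → 7% → $10.1472
Unrounded tax sum = $16.0182 → $16.02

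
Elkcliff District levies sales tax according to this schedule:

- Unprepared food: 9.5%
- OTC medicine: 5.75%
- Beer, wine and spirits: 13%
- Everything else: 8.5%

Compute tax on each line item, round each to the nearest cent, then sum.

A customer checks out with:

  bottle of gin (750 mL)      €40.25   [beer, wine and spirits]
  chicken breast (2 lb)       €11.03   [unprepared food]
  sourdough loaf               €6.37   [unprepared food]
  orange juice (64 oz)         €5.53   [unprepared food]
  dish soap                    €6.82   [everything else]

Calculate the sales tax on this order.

Bottle of gin (750 mL) €40.25: beer, wine and spirits → 13% → €5.23
Chicken breast (2 lb) €11.03: unprepared food → 9.5% → €1.05
Sourdough loaf €6.37: unprepared food → 9.5% → €0.61
Orange juice (64 oz) €5.53: unprepared food → 9.5% → €0.53
Dish soap €6.82: everything else → 8.5% → €0.58
Total tax = €5.23 + €1.05 + €0.61 + €0.53 + €0.58 = €8.00

€8.00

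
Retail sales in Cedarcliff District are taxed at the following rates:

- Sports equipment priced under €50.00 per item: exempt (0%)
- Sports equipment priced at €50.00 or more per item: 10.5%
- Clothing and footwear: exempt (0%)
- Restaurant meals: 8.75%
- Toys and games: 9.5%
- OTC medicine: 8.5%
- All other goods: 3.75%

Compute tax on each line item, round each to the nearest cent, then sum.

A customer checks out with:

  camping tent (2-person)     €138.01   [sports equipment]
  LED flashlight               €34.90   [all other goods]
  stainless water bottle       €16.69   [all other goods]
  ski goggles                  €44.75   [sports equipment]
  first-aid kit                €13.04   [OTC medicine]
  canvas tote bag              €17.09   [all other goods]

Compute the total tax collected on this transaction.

Camping tent (2-person) €138.01: sports equipment, €50.00 or more → 10.5% → €14.49
LED flashlight €34.90: all other goods → 3.75% → €1.31
Stainless water bottle €16.69: all other goods → 3.75% → €0.63
Ski goggles €44.75: sports equipment, under €50.00 → 0% → €0.00
First-aid kit €13.04: OTC medicine → 8.5% → €1.11
Canvas tote bag €17.09: all other goods → 3.75% → €0.64
Total tax = €14.49 + €1.31 + €0.63 + €1.11 + €0.64 = €18.18

€18.18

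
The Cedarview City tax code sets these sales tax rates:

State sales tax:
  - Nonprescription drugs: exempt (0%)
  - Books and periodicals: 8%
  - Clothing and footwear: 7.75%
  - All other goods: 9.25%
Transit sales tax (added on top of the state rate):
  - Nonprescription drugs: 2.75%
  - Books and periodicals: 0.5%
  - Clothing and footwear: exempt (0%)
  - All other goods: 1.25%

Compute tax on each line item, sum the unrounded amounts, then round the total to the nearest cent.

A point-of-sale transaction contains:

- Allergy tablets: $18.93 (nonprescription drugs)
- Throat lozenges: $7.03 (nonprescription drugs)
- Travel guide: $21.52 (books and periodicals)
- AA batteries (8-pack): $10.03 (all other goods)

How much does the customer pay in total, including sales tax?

$61.11

Allergy tablets $18.93: nonprescription drugs → 0% + 2.75% transit = 2.75% → $0.520575
Throat lozenges $7.03: nonprescription drugs → 0% + 2.75% transit = 2.75% → $0.193325
Travel guide $21.52: books and periodicals → 8% + 0.5% transit = 8.5% → $1.8292
AA batteries (8-pack) $10.03: all other goods → 9.25% + 1.25% transit = 10.5% → $1.05315
Subtotal = $57.51; unrounded tax = $3.59625 → $3.60; total due = $61.11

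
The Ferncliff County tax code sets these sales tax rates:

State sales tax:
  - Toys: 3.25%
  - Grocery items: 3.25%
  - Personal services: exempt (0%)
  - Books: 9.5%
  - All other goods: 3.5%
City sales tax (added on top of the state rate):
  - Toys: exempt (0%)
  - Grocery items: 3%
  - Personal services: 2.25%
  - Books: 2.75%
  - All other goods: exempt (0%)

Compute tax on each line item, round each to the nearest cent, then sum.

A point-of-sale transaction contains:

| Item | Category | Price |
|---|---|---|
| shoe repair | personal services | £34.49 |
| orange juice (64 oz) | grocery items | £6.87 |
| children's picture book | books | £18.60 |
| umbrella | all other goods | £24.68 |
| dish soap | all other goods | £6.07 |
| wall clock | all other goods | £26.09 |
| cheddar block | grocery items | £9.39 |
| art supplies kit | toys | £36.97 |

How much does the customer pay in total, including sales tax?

Shoe repair £34.49: personal services → 0% + 2.25% city = 2.25% → £0.78
Orange juice (64 oz) £6.87: grocery items → 3.25% + 3% city = 6.25% → £0.43
Children's picture book £18.60: books → 9.5% + 2.75% city = 12.25% → £2.28
Umbrella £24.68: all other goods → 3.5% + 0% city = 3.5% → £0.86
Dish soap £6.07: all other goods → 3.5% + 0% city = 3.5% → £0.21
Wall clock £26.09: all other goods → 3.5% + 0% city = 3.5% → £0.91
Cheddar block £9.39: grocery items → 3.25% + 3% city = 6.25% → £0.59
Art supplies kit £36.97: toys → 3.25% + 0% city = 3.25% → £1.20
Subtotal = £163.16; tax = £7.26; total due = £170.42

£170.42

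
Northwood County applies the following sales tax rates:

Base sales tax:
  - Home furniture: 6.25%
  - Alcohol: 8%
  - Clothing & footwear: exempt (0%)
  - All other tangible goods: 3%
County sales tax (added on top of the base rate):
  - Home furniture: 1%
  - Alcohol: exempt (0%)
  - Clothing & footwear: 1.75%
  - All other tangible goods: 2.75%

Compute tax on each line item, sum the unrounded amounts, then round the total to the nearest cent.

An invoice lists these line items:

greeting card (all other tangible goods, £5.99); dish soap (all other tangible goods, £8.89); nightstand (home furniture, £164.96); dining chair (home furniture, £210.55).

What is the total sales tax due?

Greeting card £5.99: all other tangible goods → 3% + 2.75% county = 5.75% → £0.344425
Dish soap £8.89: all other tangible goods → 3% + 2.75% county = 5.75% → £0.511175
Nightstand £164.96: home furniture → 6.25% + 1% county = 7.25% → £11.9596
Dining chair £210.55: home furniture → 6.25% + 1% county = 7.25% → £15.264875
Unrounded tax sum = £28.080075 → £28.08

£28.08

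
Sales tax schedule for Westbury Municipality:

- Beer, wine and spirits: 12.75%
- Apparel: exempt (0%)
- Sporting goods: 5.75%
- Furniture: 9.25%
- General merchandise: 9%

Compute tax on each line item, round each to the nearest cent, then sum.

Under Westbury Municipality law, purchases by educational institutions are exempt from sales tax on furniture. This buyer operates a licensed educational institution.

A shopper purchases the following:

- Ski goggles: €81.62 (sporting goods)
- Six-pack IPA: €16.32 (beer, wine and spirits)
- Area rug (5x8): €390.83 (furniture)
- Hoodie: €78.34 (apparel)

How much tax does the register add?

€6.77

Ski goggles €81.62: sporting goods → 5.75% → €4.69
Six-pack IPA €16.32: beer, wine and spirits → 12.75% → €2.08
Area rug (5x8) €390.83: furniture, buyer-exempt → 0% → €0.00
Hoodie €78.34: apparel → 0% → €0.00
Total tax = €4.69 + €2.08 = €6.77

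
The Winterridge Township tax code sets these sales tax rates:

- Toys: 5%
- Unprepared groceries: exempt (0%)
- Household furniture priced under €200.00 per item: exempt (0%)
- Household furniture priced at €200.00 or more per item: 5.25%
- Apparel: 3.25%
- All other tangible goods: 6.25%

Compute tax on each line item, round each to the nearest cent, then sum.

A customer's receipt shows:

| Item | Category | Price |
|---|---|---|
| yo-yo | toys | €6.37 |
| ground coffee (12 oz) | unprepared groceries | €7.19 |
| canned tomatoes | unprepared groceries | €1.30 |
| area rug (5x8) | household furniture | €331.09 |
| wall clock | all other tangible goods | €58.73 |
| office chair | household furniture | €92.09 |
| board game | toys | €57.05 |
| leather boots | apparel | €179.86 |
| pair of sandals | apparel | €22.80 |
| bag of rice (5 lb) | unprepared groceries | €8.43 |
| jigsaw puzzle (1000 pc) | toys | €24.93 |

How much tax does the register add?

Yo-yo €6.37: toys → 5% → €0.32
Ground coffee (12 oz) €7.19: unprepared groceries → 0% → €0.00
Canned tomatoes €1.30: unprepared groceries → 0% → €0.00
Area rug (5x8) €331.09: household furniture, €200.00 or more → 5.25% → €17.38
Wall clock €58.73: all other tangible goods → 6.25% → €3.67
Office chair €92.09: household furniture, under €200.00 → 0% → €0.00
Board game €57.05: toys → 5% → €2.85
Leather boots €179.86: apparel → 3.25% → €5.85
Pair of sandals €22.80: apparel → 3.25% → €0.74
Bag of rice (5 lb) €8.43: unprepared groceries → 0% → €0.00
Jigsaw puzzle (1000 pc) €24.93: toys → 5% → €1.25
Total tax = €0.32 + €17.38 + €3.67 + €2.85 + €5.85 + €0.74 + €1.25 = €32.06

€32.06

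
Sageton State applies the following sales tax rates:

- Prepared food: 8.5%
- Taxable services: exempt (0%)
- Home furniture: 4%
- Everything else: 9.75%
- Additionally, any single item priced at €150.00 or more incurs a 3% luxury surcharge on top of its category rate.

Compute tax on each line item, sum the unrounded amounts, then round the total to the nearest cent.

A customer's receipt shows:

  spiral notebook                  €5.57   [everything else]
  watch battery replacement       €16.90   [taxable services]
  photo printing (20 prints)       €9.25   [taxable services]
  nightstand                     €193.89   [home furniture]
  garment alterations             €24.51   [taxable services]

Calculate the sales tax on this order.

€14.12

Spiral notebook €5.57: everything else → 9.75% → €0.543075
Watch battery replacement €16.90: taxable services → 0% → €0.00
Photo printing (20 prints) €9.25: taxable services → 0% → €0.00
Nightstand €193.89: home furniture → 4% + 3% surcharge = 7% → €13.5723
Garment alterations €24.51: taxable services → 0% → €0.00
Unrounded tax sum = €14.115375 → €14.12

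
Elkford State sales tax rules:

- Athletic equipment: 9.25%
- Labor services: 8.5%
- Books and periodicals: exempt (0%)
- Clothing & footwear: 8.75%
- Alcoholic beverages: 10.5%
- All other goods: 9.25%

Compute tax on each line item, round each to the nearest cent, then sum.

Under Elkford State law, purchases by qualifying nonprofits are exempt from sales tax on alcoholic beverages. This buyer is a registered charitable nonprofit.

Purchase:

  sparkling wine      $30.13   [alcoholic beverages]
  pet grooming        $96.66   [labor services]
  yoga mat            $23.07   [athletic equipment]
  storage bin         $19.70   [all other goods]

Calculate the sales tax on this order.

Sparkling wine $30.13: alcoholic beverages, buyer-exempt → 0% → $0.00
Pet grooming $96.66: labor services → 8.5% → $8.22
Yoga mat $23.07: athletic equipment → 9.25% → $2.13
Storage bin $19.70: all other goods → 9.25% → $1.82
Total tax = $8.22 + $2.13 + $1.82 = $12.17

$12.17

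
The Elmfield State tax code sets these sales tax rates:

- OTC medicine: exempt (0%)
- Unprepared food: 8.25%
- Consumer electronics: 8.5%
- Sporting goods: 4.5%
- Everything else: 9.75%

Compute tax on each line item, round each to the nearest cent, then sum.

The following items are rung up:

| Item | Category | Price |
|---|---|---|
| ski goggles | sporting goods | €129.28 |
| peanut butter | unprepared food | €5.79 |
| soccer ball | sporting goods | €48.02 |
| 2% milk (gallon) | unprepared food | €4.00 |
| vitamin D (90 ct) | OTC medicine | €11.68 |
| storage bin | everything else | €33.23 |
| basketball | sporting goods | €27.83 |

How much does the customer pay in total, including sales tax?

Ski goggles €129.28: sporting goods → 4.5% → €5.82
Peanut butter €5.79: unprepared food → 8.25% → €0.48
Soccer ball €48.02: sporting goods → 4.5% → €2.16
2% milk (gallon) €4.00: unprepared food → 8.25% → €0.33
Vitamin D (90 ct) €11.68: OTC medicine → 0% → €0.00
Storage bin €33.23: everything else → 9.75% → €3.24
Basketball €27.83: sporting goods → 4.5% → €1.25
Subtotal = €259.83; tax = €13.28; total due = €273.11

€273.11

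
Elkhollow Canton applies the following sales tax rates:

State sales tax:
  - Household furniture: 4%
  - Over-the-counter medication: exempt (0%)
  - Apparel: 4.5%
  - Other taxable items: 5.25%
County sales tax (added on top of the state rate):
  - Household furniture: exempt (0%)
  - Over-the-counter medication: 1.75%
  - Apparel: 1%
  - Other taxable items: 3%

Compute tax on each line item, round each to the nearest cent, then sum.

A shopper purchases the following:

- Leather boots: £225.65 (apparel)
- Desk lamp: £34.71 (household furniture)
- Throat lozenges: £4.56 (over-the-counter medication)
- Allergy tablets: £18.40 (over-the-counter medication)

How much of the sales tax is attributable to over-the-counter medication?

£0.40

Throat lozenges £4.56: over-the-counter medication → 0% + 1.75% county = 1.75% → £0.08
Allergy tablets £18.40: over-the-counter medication → 0% + 1.75% county = 1.75% → £0.32
Tax on over-the-counter medication = £0.08 + £0.32 = £0.40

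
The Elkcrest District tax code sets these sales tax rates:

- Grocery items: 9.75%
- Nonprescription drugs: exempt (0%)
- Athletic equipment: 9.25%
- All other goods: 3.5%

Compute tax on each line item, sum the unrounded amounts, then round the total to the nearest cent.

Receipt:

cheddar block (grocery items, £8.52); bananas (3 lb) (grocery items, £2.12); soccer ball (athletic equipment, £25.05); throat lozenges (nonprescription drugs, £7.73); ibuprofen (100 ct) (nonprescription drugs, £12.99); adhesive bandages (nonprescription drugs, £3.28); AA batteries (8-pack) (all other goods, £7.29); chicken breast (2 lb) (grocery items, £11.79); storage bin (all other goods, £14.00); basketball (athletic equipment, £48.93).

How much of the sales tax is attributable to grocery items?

£2.19

Cheddar block £8.52: grocery items → 9.75% → £0.8307
Bananas (3 lb) £2.12: grocery items → 9.75% → £0.2067
Chicken breast (2 lb) £11.79: grocery items → 9.75% → £1.149525
Tax on grocery items: unrounded sum = £2.186925 → £2.19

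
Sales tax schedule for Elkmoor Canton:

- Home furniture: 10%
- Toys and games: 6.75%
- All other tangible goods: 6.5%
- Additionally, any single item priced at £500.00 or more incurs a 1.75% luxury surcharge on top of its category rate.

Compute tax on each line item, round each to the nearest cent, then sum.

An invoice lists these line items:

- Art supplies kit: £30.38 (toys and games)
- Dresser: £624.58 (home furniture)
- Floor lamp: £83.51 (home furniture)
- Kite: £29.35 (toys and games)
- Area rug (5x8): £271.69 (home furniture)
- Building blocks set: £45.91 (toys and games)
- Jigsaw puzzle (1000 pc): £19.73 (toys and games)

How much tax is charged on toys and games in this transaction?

Art supplies kit £30.38: toys and games → 6.75% → £2.05
Kite £29.35: toys and games → 6.75% → £1.98
Building blocks set £45.91: toys and games → 6.75% → £3.10
Jigsaw puzzle (1000 pc) £19.73: toys and games → 6.75% → £1.33
Tax on toys and games = £2.05 + £1.98 + £3.10 + £1.33 = £8.46

£8.46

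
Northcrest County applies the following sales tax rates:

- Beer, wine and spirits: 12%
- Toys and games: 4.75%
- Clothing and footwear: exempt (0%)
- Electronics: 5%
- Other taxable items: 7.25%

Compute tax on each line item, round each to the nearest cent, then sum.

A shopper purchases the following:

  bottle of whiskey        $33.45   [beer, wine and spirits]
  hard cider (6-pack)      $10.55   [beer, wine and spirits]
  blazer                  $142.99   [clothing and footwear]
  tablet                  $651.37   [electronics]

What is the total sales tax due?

Bottle of whiskey $33.45: beer, wine and spirits → 12% → $4.01
Hard cider (6-pack) $10.55: beer, wine and spirits → 12% → $1.27
Blazer $142.99: clothing and footwear → 0% → $0.00
Tablet $651.37: electronics → 5% → $32.57
Total tax = $4.01 + $1.27 + $32.57 = $37.85

$37.85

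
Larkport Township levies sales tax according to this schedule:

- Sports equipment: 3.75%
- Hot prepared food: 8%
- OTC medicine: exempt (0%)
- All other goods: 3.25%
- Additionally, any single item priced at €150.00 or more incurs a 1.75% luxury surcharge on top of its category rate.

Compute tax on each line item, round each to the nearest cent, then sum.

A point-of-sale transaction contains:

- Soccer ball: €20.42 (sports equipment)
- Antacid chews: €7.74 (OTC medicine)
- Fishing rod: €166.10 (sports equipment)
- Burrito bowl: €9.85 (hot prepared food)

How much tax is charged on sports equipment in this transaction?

Soccer ball €20.42: sports equipment → 3.75% → €0.77
Fishing rod €166.10: sports equipment → 3.75% + 1.75% surcharge = 5.5% → €9.14
Tax on sports equipment = €0.77 + €9.14 = €9.91

€9.91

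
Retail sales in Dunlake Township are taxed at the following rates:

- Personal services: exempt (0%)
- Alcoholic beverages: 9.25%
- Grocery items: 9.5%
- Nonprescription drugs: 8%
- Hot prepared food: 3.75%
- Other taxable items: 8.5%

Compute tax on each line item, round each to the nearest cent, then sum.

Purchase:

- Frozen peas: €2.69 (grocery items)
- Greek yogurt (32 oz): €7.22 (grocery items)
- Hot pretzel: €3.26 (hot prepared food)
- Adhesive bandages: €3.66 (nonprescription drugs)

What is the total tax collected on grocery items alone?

Frozen peas €2.69: grocery items → 9.5% → €0.26
Greek yogurt (32 oz) €7.22: grocery items → 9.5% → €0.69
Tax on grocery items = €0.26 + €0.69 = €0.95

€0.95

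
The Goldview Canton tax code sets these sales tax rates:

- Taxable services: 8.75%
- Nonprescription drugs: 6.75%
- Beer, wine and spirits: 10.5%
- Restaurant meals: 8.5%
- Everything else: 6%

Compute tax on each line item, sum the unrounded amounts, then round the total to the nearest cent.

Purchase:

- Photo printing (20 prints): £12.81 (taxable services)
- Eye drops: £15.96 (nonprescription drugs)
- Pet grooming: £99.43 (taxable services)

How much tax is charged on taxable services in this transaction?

£9.82

Photo printing (20 prints) £12.81: taxable services → 8.75% → £1.120875
Pet grooming £99.43: taxable services → 8.75% → £8.700125
Tax on taxable services: unrounded sum = £9.821 → £9.82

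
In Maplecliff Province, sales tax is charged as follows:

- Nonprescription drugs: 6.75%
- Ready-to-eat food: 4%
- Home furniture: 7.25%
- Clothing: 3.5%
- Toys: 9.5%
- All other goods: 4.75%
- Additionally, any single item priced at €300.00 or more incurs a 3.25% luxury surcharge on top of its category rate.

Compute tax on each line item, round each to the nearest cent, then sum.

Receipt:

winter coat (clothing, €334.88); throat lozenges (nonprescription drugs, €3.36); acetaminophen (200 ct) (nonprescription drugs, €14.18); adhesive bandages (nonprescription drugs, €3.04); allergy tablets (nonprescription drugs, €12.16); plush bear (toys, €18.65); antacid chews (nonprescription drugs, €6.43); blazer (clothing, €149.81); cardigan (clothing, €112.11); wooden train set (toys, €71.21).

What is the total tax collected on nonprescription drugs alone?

€2.65

Throat lozenges €3.36: nonprescription drugs → 6.75% → €0.23
Acetaminophen (200 ct) €14.18: nonprescription drugs → 6.75% → €0.96
Adhesive bandages €3.04: nonprescription drugs → 6.75% → €0.21
Allergy tablets €12.16: nonprescription drugs → 6.75% → €0.82
Antacid chews €6.43: nonprescription drugs → 6.75% → €0.43
Tax on nonprescription drugs = €0.23 + €0.96 + €0.21 + €0.82 + €0.43 = €2.65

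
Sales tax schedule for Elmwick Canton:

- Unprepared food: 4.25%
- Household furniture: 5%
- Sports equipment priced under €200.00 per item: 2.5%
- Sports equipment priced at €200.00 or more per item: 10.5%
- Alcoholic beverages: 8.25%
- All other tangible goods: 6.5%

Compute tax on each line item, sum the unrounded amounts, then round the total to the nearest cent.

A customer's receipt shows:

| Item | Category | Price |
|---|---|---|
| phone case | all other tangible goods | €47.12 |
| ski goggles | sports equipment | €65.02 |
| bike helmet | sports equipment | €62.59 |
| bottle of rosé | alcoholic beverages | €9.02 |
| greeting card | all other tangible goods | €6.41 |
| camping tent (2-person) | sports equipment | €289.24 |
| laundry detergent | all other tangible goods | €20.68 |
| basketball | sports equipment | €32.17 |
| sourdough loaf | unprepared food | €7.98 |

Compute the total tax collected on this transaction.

Phone case €47.12: all other tangible goods → 6.5% → €3.0628
Ski goggles €65.02: sports equipment, under €200.00 → 2.5% → €1.6255
Bike helmet €62.59: sports equipment, under €200.00 → 2.5% → €1.56475
Bottle of rosé €9.02: alcoholic beverages → 8.25% → €0.74415
Greeting card €6.41: all other tangible goods → 6.5% → €0.41665
Camping tent (2-person) €289.24: sports equipment, €200.00 or more → 10.5% → €30.3702
Laundry detergent €20.68: all other tangible goods → 6.5% → €1.3442
Basketball €32.17: sports equipment, under €200.00 → 2.5% → €0.80425
Sourdough loaf €7.98: unprepared food → 4.25% → €0.33915
Unrounded tax sum = €40.27165 → €40.27

€40.27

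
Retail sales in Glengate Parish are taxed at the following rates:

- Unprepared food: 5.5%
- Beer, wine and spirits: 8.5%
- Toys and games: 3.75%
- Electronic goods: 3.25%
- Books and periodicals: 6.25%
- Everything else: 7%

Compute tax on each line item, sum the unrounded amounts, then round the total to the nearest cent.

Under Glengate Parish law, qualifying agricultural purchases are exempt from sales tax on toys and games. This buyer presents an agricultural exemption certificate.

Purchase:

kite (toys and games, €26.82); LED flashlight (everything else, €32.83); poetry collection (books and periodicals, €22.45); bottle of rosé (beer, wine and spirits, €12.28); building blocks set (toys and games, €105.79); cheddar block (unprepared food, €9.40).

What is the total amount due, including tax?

€214.83

Kite €26.82: toys and games, buyer-exempt → 0% → €0.00
LED flashlight €32.83: everything else → 7% → €2.2981
Poetry collection €22.45: books and periodicals → 6.25% → €1.403125
Bottle of rosé €12.28: beer, wine and spirits → 8.5% → €1.0438
Building blocks set €105.79: toys and games, buyer-exempt → 0% → €0.00
Cheddar block €9.40: unprepared food → 5.5% → €0.517
Subtotal = €209.57; unrounded tax = €5.262025 → €5.26; total due = €214.83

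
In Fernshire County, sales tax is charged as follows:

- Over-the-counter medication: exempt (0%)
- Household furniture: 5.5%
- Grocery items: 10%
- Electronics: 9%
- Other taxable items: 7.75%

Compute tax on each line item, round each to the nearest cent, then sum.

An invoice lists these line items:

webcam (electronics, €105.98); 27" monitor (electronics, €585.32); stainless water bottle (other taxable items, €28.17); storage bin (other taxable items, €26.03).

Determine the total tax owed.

Webcam €105.98: electronics → 9% → €9.54
27" monitor €585.32: electronics → 9% → €52.68
Stainless water bottle €28.17: other taxable items → 7.75% → €2.18
Storage bin €26.03: other taxable items → 7.75% → €2.02
Total tax = €9.54 + €52.68 + €2.18 + €2.02 = €66.42

€66.42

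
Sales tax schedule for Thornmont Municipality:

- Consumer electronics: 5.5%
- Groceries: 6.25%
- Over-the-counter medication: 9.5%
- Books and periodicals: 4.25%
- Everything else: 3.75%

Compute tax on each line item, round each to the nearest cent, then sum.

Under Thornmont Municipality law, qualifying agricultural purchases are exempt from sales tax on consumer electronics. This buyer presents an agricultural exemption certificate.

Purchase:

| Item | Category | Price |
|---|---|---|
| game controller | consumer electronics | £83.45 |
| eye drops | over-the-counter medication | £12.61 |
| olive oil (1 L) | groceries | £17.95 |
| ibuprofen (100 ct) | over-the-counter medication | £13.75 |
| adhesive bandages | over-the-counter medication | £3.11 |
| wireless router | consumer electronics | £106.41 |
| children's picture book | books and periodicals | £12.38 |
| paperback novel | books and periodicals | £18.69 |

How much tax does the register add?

Game controller £83.45: consumer electronics, buyer-exempt → 0% → £0.00
Eye drops £12.61: over-the-counter medication → 9.5% → £1.20
Olive oil (1 L) £17.95: groceries → 6.25% → £1.12
Ibuprofen (100 ct) £13.75: over-the-counter medication → 9.5% → £1.31
Adhesive bandages £3.11: over-the-counter medication → 9.5% → £0.30
Wireless router £106.41: consumer electronics, buyer-exempt → 0% → £0.00
Children's picture book £12.38: books and periodicals → 4.25% → £0.53
Paperback novel £18.69: books and periodicals → 4.25% → £0.79
Total tax = £1.20 + £1.12 + £1.31 + £0.30 + £0.53 + £0.79 = £5.25

£5.25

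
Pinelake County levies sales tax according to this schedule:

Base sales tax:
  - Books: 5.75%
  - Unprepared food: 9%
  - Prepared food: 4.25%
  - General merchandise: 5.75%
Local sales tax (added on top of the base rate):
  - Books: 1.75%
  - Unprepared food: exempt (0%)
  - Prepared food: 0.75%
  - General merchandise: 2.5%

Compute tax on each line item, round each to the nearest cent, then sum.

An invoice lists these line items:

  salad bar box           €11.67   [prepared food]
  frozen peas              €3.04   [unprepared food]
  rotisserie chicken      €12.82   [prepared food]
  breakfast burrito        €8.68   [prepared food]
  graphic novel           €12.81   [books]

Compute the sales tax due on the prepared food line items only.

€1.65

Salad bar box €11.67: prepared food → 4.25% + 0.75% local = 5% → €0.58
Rotisserie chicken €12.82: prepared food → 4.25% + 0.75% local = 5% → €0.64
Breakfast burrito €8.68: prepared food → 4.25% + 0.75% local = 5% → €0.43
Tax on prepared food = €0.58 + €0.64 + €0.43 = €1.65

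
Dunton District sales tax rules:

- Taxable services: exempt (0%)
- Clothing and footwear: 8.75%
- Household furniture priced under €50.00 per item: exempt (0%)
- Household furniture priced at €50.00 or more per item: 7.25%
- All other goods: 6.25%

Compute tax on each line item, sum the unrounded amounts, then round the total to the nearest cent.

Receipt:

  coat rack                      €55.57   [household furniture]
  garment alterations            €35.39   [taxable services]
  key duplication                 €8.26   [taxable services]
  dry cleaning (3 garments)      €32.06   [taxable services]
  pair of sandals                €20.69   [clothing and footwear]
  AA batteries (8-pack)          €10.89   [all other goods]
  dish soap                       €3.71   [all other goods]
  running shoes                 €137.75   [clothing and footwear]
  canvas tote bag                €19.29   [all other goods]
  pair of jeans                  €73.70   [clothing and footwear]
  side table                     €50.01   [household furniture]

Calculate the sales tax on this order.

€30.08

Coat rack €55.57: household furniture, €50.00 or more → 7.25% → €4.028825
Garment alterations €35.39: taxable services → 0% → €0.00
Key duplication €8.26: taxable services → 0% → €0.00
Dry cleaning (3 garments) €32.06: taxable services → 0% → €0.00
Pair of sandals €20.69: clothing and footwear → 8.75% → €1.810375
AA batteries (8-pack) €10.89: all other goods → 6.25% → €0.680625
Dish soap €3.71: all other goods → 6.25% → €0.231875
Running shoes €137.75: clothing and footwear → 8.75% → €12.053125
Canvas tote bag €19.29: all other goods → 6.25% → €1.205625
Pair of jeans €73.70: clothing and footwear → 8.75% → €6.44875
Side table €50.01: household furniture, €50.00 or more → 7.25% → €3.625725
Unrounded tax sum = €30.084925 → €30.08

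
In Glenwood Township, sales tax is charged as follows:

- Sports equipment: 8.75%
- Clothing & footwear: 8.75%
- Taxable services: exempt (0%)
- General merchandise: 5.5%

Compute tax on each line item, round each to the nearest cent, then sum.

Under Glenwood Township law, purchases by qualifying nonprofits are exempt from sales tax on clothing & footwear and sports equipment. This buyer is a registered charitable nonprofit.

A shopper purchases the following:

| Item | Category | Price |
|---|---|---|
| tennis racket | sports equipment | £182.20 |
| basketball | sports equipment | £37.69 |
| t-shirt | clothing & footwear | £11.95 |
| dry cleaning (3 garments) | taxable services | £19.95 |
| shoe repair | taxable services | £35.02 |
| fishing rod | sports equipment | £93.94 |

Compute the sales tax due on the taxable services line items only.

£0.00

Dry cleaning (3 garments) £19.95: taxable services → 0% → £0.00
Shoe repair £35.02: taxable services → 0% → £0.00
Tax on taxable services = £0.00 + £0.00 = £0.00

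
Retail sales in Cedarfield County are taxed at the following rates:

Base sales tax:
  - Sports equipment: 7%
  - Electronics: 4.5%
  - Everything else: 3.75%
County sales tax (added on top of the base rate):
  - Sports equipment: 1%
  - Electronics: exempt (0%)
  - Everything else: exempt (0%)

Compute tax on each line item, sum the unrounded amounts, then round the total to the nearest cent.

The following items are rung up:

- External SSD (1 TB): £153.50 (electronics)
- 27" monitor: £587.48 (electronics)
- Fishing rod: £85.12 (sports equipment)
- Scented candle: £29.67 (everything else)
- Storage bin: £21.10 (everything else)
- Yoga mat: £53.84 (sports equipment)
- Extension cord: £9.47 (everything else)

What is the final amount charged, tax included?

External SSD (1 TB) £153.50: electronics → 4.5% + 0% county = 4.5% → £6.9075
27" monitor £587.48: electronics → 4.5% + 0% county = 4.5% → £26.4366
Fishing rod £85.12: sports equipment → 7% + 1% county = 8% → £6.8096
Scented candle £29.67: everything else → 3.75% + 0% county = 3.75% → £1.112625
Storage bin £21.10: everything else → 3.75% + 0% county = 3.75% → £0.79125
Yoga mat £53.84: sports equipment → 7% + 1% county = 8% → £4.3072
Extension cord £9.47: everything else → 3.75% + 0% county = 3.75% → £0.355125
Subtotal = £940.18; unrounded tax = £46.7199 → £46.72; total due = £986.90

£986.90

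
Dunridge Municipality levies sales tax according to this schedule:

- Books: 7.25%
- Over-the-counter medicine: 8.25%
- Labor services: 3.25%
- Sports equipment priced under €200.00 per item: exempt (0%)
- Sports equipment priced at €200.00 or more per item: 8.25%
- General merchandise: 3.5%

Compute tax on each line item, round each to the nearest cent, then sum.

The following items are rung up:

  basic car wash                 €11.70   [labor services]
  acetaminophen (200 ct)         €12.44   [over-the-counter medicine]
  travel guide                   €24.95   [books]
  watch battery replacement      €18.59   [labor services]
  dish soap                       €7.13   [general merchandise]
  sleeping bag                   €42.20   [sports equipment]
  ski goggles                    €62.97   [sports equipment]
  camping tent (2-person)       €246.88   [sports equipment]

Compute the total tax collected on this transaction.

€24.44

Basic car wash €11.70: labor services → 3.25% → €0.38
Acetaminophen (200 ct) €12.44: over-the-counter medicine → 8.25% → €1.03
Travel guide €24.95: books → 7.25% → €1.81
Watch battery replacement €18.59: labor services → 3.25% → €0.60
Dish soap €7.13: general merchandise → 3.5% → €0.25
Sleeping bag €42.20: sports equipment, under €200.00 → 0% → €0.00
Ski goggles €62.97: sports equipment, under €200.00 → 0% → €0.00
Camping tent (2-person) €246.88: sports equipment, €200.00 or more → 8.25% → €20.37
Total tax = €0.38 + €1.03 + €1.81 + €0.60 + €0.25 + €20.37 = €24.44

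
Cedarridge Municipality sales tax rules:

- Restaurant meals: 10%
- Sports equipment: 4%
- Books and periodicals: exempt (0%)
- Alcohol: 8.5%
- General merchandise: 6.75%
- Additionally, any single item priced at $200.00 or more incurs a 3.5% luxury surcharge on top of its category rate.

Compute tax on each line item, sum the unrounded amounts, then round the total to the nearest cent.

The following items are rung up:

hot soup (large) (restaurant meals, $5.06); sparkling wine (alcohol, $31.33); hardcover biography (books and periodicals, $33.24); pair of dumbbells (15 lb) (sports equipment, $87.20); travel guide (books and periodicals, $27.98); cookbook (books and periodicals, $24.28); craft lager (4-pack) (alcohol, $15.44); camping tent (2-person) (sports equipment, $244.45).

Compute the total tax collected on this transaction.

Hot soup (large) $5.06: restaurant meals → 10% → $0.506
Sparkling wine $31.33: alcohol → 8.5% → $2.66305
Hardcover biography $33.24: books and periodicals → 0% → $0.00
Pair of dumbbells (15 lb) $87.20: sports equipment → 4% → $3.488
Travel guide $27.98: books and periodicals → 0% → $0.00
Cookbook $24.28: books and periodicals → 0% → $0.00
Craft lager (4-pack) $15.44: alcohol → 8.5% → $1.3124
Camping tent (2-person) $244.45: sports equipment → 4% + 3.5% surcharge = 7.5% → $18.33375
Unrounded tax sum = $26.3032 → $26.30

$26.30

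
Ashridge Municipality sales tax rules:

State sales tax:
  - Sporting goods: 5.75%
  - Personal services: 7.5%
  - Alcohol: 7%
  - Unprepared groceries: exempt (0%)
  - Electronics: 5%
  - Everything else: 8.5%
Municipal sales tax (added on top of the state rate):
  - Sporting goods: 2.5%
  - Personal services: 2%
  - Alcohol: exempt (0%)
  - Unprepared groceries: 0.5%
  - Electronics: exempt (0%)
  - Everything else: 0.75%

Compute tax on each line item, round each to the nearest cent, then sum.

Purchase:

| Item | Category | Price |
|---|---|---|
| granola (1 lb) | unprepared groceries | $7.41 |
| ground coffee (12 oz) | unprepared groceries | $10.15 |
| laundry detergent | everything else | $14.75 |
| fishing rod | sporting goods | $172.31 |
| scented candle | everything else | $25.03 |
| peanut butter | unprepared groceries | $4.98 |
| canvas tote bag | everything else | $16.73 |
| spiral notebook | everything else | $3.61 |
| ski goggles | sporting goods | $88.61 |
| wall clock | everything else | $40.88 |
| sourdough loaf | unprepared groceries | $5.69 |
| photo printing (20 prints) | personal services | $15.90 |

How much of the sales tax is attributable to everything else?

Laundry detergent $14.75: everything else → 8.5% + 0.75% municipal = 9.25% → $1.36
Scented candle $25.03: everything else → 8.5% + 0.75% municipal = 9.25% → $2.32
Canvas tote bag $16.73: everything else → 8.5% + 0.75% municipal = 9.25% → $1.55
Spiral notebook $3.61: everything else → 8.5% + 0.75% municipal = 9.25% → $0.33
Wall clock $40.88: everything else → 8.5% + 0.75% municipal = 9.25% → $3.78
Tax on everything else = $1.36 + $2.32 + $1.55 + $0.33 + $3.78 = $9.34

$9.34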